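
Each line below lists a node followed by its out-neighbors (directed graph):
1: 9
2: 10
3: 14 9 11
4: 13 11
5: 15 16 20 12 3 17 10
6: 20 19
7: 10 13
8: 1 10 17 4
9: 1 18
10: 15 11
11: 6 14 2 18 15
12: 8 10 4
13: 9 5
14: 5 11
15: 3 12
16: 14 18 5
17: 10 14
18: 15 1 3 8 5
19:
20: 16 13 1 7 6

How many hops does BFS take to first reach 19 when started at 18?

4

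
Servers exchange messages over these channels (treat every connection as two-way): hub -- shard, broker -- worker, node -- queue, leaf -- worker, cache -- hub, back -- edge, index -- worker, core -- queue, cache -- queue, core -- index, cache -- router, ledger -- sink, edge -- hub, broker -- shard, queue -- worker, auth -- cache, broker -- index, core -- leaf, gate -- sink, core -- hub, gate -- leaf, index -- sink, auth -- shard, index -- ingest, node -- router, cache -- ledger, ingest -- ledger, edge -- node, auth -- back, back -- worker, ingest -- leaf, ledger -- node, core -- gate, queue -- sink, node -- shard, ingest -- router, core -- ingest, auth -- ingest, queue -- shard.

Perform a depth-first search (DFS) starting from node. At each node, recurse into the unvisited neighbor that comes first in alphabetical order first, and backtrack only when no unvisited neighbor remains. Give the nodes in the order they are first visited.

Visit node
node → edge
edge → back
back → auth
auth → cache
cache → hub
hub → core
core → gate
gate → leaf
leaf → ingest
ingest → index
index → broker
broker → shard
shard → queue
queue → sink
sink → ledger
queue → worker
ingest → router

node edge back auth cache hub core gate leaf ingest index broker shard queue sink ledger worker router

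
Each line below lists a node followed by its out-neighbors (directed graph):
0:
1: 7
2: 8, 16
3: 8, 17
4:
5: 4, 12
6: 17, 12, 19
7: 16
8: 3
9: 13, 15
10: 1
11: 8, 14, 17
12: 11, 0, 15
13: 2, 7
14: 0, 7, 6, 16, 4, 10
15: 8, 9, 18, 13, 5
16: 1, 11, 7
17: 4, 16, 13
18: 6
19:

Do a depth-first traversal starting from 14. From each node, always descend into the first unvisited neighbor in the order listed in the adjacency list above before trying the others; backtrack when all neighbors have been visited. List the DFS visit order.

Visit 14
14 → 0
14 → 7
7 → 16
16 → 1
16 → 11
11 → 8
8 → 3
3 → 17
17 → 4
17 → 13
13 → 2
14 → 6
6 → 12
12 → 15
15 → 9
15 → 18
15 → 5
6 → 19
14 → 10

14 -> 0 -> 7 -> 16 -> 1 -> 11 -> 8 -> 3 -> 17 -> 4 -> 13 -> 2 -> 6 -> 12 -> 15 -> 9 -> 18 -> 5 -> 19 -> 10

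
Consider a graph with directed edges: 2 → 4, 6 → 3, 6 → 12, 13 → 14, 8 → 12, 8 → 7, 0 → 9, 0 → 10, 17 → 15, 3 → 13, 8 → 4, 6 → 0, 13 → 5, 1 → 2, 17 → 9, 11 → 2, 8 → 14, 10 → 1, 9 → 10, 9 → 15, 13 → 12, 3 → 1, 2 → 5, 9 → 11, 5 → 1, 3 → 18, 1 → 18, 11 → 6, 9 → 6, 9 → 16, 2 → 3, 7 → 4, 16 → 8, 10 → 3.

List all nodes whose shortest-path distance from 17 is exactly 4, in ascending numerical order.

4, 5, 7, 13, 14, 18

Level 0: 17
Level 1: 9, 15
Level 2: 6, 10, 11, 16
Level 3: 0, 1, 2, 3, 8, 12
Level 4: 4, 5, 7, 13, 14, 18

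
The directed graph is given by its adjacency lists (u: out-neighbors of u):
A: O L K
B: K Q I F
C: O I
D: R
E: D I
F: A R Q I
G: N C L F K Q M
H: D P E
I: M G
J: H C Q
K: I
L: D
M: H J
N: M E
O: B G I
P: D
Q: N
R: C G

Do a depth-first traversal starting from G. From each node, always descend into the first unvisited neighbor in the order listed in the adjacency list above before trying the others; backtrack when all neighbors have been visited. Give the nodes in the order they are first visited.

G, N, M, H, D, R, C, O, B, K, I, Q, F, A, L, P, E, J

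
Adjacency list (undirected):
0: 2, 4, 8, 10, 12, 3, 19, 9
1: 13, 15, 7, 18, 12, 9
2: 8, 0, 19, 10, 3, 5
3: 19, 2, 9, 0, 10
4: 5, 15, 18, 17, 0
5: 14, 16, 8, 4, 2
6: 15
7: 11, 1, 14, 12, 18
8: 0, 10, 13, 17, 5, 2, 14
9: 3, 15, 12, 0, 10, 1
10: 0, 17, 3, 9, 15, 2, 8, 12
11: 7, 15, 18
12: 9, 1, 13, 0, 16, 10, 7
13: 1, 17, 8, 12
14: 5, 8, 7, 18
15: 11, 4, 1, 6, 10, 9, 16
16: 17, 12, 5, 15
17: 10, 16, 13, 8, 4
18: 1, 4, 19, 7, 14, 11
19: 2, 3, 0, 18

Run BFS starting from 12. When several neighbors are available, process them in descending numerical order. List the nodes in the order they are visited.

Visit 12; enqueue 16, 13, 10, 9, 7, 1, 0 → queue [16, 13, 10, 9, 7, 1, 0]
Visit 16; enqueue 17, 15, 5 → queue [13, 10, 9, 7, 1, 0, 17, 15, 5]
Visit 13; enqueue 8 → queue [10, 9, 7, 1, 0, 17, 15, 5, 8]
Visit 10; enqueue 3, 2 → queue [9, 7, 1, 0, 17, 15, 5, 8, 3, 2]
Visit 9 → queue [7, 1, 0, 17, 15, 5, 8, 3, 2]
Visit 7; enqueue 18, 14, 11 → queue [1, 0, 17, 15, 5, 8, 3, 2, 18, 14, 11]
Visit 1 → queue [0, 17, 15, 5, 8, 3, 2, 18, 14, 11]
Visit 0; enqueue 19, 4 → queue [17, 15, 5, 8, 3, 2, 18, 14, 11, 19, 4]
Visit 17 → queue [15, 5, 8, 3, 2, 18, 14, 11, 19, 4]
Visit 15; enqueue 6 → queue [5, 8, 3, 2, 18, 14, 11, 19, 4, 6]
Visit 5 → queue [8, 3, 2, 18, 14, 11, 19, 4, 6]
Visit 8 → queue [3, 2, 18, 14, 11, 19, 4, 6]
Visit 3 → queue [2, 18, 14, 11, 19, 4, 6]
Visit 2 → queue [18, 14, 11, 19, 4, 6]
Visit 18 → queue [14, 11, 19, 4, 6]
Visit 14 → queue [11, 19, 4, 6]
Visit 11 → queue [19, 4, 6]
Visit 19 → queue [4, 6]
Visit 4 → queue [6]
Visit 6 → queue []

12, 16, 13, 10, 9, 7, 1, 0, 17, 15, 5, 8, 3, 2, 18, 14, 11, 19, 4, 6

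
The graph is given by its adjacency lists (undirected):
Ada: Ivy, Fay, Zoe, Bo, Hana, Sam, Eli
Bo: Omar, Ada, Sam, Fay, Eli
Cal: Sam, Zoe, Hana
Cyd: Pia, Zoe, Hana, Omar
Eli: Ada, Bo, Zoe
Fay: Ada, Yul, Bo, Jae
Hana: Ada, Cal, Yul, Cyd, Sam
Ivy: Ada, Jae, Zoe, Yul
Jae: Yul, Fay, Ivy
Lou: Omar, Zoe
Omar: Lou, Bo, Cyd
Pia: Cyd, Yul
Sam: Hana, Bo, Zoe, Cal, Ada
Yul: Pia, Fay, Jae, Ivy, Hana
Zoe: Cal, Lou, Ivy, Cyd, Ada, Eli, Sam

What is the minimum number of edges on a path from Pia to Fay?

2

Level 0: Pia
Level 1: Cyd, Yul
Level 2: Fay, Hana, Ivy, Jae, Omar, Zoe
Level 3: Ada, Bo, Cal, Eli, Lou, Sam
Fay first appears at level 2.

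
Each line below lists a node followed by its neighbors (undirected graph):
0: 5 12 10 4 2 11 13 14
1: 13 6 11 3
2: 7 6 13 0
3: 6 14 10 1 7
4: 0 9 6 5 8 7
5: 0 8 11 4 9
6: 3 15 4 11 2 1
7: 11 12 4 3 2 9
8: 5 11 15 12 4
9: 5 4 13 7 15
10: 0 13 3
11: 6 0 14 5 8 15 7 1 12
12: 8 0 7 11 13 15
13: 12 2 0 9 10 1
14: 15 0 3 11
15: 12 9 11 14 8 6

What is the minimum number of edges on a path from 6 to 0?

Level 0: 6
Level 1: 1, 2, 3, 4, 11, 15
Level 2: 0, 5, 7, 8, 9, 10, 12, 13, 14
0 first appears at level 2.

2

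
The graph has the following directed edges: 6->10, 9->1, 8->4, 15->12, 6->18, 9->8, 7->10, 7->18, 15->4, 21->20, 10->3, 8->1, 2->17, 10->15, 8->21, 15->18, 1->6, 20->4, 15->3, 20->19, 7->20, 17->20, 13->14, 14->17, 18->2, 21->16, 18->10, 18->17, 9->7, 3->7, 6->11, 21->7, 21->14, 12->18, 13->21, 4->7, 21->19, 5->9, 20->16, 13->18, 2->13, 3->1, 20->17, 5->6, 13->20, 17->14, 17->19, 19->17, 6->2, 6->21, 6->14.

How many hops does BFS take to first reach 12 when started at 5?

4

Level 0: 5
Level 1: 6, 9
Level 2: 1, 2, 7, 8, 10, 11, 14, 18, 21
Level 3: 3, 4, 13, 15, 16, 17, 19, 20
Level 4: 12
12 first appears at level 4.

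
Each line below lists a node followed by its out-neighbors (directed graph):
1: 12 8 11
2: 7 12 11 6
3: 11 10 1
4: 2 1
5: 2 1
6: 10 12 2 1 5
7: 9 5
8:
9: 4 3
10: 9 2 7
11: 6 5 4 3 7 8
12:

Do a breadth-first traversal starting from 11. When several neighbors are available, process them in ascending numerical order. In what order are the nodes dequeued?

11, 3, 4, 5, 6, 7, 8, 1, 10, 2, 12, 9

Visit 11; enqueue 3, 4, 5, 6, 7, 8 → queue [3, 4, 5, 6, 7, 8]
Visit 3; enqueue 1, 10 → queue [4, 5, 6, 7, 8, 1, 10]
Visit 4; enqueue 2 → queue [5, 6, 7, 8, 1, 10, 2]
Visit 5 → queue [6, 7, 8, 1, 10, 2]
Visit 6; enqueue 12 → queue [7, 8, 1, 10, 2, 12]
Visit 7; enqueue 9 → queue [8, 1, 10, 2, 12, 9]
Visit 8 → queue [1, 10, 2, 12, 9]
Visit 1 → queue [10, 2, 12, 9]
Visit 10 → queue [2, 12, 9]
Visit 2 → queue [12, 9]
Visit 12 → queue [9]
Visit 9 → queue []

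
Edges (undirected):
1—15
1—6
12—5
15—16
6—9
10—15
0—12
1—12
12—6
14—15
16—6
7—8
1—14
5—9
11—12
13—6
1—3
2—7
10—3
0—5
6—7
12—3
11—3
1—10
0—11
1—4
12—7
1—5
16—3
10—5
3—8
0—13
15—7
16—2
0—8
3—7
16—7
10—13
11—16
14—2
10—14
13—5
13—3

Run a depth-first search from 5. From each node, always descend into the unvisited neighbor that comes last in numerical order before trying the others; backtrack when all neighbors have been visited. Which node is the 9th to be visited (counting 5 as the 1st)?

8

Visit 5
5 → 13
13 → 10
10 → 15
15 → 16
16 → 11
11 → 12
12 → 7
7 → 8
8 → 3
3 → 1
1 → 14
14 → 2
1 → 6
6 → 9
1 → 4
8 → 0

Visit order: 5, 13, 10, 15, 16, 11, 12, 7, 8, 3, 1, 14, 2, 6, 9, 4, 0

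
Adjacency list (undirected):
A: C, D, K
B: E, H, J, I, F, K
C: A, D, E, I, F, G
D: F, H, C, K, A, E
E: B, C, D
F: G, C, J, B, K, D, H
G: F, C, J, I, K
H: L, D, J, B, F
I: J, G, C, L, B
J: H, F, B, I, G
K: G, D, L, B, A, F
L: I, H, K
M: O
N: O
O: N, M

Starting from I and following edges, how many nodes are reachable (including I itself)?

12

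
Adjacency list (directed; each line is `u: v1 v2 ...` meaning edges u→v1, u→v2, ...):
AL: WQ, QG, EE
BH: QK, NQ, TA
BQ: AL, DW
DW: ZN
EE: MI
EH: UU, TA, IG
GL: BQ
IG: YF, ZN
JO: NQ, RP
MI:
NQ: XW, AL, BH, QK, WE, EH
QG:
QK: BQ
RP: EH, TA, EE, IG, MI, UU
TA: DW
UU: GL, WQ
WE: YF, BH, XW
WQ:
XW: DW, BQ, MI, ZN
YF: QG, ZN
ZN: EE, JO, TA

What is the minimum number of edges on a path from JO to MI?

2

Level 0: JO
Level 1: NQ, RP
Level 2: AL, BH, EE, EH, IG, MI, QK, TA, UU, WE, XW
Level 3: BQ, DW, GL, QG, WQ, YF, ZN
MI first appears at level 2.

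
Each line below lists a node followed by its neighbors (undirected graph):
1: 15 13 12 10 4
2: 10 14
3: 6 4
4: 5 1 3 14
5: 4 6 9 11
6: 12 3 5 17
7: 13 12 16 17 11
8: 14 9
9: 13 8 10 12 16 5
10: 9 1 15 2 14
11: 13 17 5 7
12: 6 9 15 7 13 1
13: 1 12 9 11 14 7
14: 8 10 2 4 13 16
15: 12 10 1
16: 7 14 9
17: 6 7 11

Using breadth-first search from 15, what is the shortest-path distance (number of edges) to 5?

Level 0: 15
Level 1: 1, 10, 12
Level 2: 2, 4, 6, 7, 9, 13, 14
Level 3: 3, 5, 8, 11, 16, 17
5 first appears at level 3.

3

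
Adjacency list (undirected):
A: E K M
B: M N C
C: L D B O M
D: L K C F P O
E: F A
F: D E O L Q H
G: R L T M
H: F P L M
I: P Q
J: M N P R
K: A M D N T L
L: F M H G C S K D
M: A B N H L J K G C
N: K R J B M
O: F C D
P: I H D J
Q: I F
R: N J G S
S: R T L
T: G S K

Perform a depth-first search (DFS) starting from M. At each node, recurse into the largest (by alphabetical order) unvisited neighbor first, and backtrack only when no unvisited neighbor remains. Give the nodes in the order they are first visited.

Visit M
M → N
N → R
R → S
S → T
T → K
K → L
L → H
H → P
P → J
P → I
I → Q
Q → F
F → O
O → D
D → C
C → B
F → E
E → A
L → G

M N R S T K L H P J I Q F O D C B E A G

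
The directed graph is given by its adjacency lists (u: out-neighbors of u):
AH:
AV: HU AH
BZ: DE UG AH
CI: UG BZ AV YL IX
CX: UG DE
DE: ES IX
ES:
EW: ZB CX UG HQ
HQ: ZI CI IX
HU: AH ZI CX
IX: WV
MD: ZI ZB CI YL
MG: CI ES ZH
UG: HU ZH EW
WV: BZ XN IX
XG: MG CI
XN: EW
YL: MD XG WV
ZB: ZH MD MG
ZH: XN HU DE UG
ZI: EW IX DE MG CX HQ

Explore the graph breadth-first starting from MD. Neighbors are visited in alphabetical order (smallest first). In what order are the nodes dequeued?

Visit MD; enqueue CI, YL, ZB, ZI → queue [CI, YL, ZB, ZI]
Visit CI; enqueue AV, BZ, IX, UG → queue [YL, ZB, ZI, AV, BZ, IX, UG]
Visit YL; enqueue WV, XG → queue [ZB, ZI, AV, BZ, IX, UG, WV, XG]
Visit ZB; enqueue MG, ZH → queue [ZI, AV, BZ, IX, UG, WV, XG, MG, ZH]
Visit ZI; enqueue CX, DE, EW, HQ → queue [AV, BZ, IX, UG, WV, XG, MG, ZH, CX, DE, EW, HQ]
Visit AV; enqueue AH, HU → queue [BZ, IX, UG, WV, XG, MG, ZH, CX, DE, EW, HQ, AH, HU]
Visit BZ → queue [IX, UG, WV, XG, MG, ZH, CX, DE, EW, HQ, AH, HU]
Visit IX → queue [UG, WV, XG, MG, ZH, CX, DE, EW, HQ, AH, HU]
Visit UG → queue [WV, XG, MG, ZH, CX, DE, EW, HQ, AH, HU]
Visit WV; enqueue XN → queue [XG, MG, ZH, CX, DE, EW, HQ, AH, HU, XN]
Visit XG → queue [MG, ZH, CX, DE, EW, HQ, AH, HU, XN]
Visit MG; enqueue ES → queue [ZH, CX, DE, EW, HQ, AH, HU, XN, ES]
Visit ZH → queue [CX, DE, EW, HQ, AH, HU, XN, ES]
Visit CX → queue [DE, EW, HQ, AH, HU, XN, ES]
Visit DE → queue [EW, HQ, AH, HU, XN, ES]
Visit EW → queue [HQ, AH, HU, XN, ES]
Visit HQ → queue [AH, HU, XN, ES]
Visit AH → queue [HU, XN, ES]
Visit HU → queue [XN, ES]
Visit XN → queue [ES]
Visit ES → queue []

MD, CI, YL, ZB, ZI, AV, BZ, IX, UG, WV, XG, MG, ZH, CX, DE, EW, HQ, AH, HU, XN, ES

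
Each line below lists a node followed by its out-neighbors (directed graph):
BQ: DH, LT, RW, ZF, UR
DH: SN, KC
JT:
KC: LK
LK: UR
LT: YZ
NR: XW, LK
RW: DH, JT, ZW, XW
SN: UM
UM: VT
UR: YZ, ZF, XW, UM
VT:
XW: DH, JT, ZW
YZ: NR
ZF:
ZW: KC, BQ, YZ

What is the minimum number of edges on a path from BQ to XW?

2

Level 0: BQ
Level 1: DH, LT, RW, UR, ZF
Level 2: JT, KC, SN, UM, XW, YZ, ZW
Level 3: LK, NR, VT
XW first appears at level 2.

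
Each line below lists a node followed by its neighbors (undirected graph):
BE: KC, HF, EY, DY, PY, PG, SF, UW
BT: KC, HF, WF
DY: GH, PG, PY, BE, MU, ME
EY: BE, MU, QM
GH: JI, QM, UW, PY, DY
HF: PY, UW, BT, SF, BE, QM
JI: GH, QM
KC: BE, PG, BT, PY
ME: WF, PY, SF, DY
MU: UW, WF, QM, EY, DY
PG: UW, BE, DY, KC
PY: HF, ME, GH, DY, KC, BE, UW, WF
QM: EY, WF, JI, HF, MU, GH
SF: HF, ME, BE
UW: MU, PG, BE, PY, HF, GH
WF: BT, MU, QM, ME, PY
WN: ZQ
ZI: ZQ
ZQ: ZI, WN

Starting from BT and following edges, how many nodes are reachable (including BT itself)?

BFS from BT visits: BT, WF, KC, HF, QM, PY, MU, ME, PG, BE, UW, SF, JI, GH, EY, DY
Reachable nodes: 16 of 19 total.

16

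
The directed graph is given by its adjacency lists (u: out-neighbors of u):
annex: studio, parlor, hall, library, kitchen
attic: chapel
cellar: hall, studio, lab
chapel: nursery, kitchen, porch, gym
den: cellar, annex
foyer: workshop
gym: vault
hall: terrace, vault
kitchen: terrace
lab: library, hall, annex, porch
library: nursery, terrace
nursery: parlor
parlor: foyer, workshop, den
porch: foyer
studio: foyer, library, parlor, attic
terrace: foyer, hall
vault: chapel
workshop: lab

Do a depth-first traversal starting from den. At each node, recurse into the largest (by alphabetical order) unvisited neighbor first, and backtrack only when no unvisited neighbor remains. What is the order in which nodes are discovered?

Visit den
den → cellar
cellar → studio
studio → parlor
parlor → workshop
workshop → lab
lab → porch
porch → foyer
lab → library
library → terrace
terrace → hall
hall → vault
vault → chapel
chapel → nursery
chapel → kitchen
chapel → gym
lab → annex
studio → attic

den cellar studio parlor workshop lab porch foyer library terrace hall vault chapel nursery kitchen gym annex attic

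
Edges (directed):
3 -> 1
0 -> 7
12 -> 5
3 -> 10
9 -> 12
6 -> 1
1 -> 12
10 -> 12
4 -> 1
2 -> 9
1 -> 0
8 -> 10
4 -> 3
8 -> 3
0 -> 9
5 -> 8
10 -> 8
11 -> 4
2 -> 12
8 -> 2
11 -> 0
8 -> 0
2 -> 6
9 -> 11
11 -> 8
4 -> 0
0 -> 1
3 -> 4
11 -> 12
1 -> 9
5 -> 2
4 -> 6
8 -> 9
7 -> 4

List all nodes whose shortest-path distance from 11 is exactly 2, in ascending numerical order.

1, 2, 3, 5, 6, 7, 9, 10

Level 0: 11
Level 1: 0, 4, 8, 12
Level 2: 1, 2, 3, 5, 6, 7, 9, 10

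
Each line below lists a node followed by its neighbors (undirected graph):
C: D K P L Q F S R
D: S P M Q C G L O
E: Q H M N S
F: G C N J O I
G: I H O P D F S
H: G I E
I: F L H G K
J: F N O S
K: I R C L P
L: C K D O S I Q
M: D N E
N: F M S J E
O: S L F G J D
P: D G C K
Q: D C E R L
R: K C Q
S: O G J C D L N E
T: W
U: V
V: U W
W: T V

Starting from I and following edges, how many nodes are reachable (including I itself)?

BFS from I visits: I, F, G, H, K, L, C, J, N, O, D, P, S, E, R, Q, M
Reachable nodes: 17 of 21 total.

17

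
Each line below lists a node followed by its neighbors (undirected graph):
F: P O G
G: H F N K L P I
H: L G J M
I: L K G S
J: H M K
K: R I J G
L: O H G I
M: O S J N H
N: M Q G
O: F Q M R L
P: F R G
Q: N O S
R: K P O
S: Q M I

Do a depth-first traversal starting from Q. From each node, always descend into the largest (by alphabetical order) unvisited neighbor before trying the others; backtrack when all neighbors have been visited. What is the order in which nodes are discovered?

Q -> S -> M -> O -> R -> P -> G -> N -> L -> I -> K -> J -> H -> F

Visit Q
Q → S
S → M
M → O
O → R
R → P
P → G
G → N
G → L
L → I
I → K
K → J
J → H
G → F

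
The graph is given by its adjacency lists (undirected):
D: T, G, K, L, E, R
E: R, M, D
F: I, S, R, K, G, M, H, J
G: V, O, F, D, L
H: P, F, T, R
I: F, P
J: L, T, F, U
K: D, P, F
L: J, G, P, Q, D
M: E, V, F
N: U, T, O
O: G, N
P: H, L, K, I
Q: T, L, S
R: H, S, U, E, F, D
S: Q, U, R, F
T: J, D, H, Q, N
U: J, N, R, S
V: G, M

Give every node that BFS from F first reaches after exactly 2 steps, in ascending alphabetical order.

D, E, L, O, P, Q, T, U, V

Level 0: F
Level 1: G, H, I, J, K, M, R, S
Level 2: D, E, L, O, P, Q, T, U, V
Level 3: N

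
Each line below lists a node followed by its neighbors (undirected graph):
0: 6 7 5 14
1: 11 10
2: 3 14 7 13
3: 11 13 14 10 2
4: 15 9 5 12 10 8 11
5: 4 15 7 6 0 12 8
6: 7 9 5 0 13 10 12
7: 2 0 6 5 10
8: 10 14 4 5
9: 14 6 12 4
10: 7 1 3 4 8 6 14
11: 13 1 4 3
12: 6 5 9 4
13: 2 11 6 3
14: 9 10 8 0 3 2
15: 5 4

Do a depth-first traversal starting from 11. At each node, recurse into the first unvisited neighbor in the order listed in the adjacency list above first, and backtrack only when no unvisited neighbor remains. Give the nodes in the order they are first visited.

Visit 11
11 → 13
13 → 2
2 → 3
3 → 14
14 → 9
9 → 6
6 → 7
7 → 0
0 → 5
5 → 4
4 → 15
4 → 12
4 → 10
10 → 1
10 → 8

11 → 13 → 2 → 3 → 14 → 9 → 6 → 7 → 0 → 5 → 4 → 15 → 12 → 10 → 1 → 8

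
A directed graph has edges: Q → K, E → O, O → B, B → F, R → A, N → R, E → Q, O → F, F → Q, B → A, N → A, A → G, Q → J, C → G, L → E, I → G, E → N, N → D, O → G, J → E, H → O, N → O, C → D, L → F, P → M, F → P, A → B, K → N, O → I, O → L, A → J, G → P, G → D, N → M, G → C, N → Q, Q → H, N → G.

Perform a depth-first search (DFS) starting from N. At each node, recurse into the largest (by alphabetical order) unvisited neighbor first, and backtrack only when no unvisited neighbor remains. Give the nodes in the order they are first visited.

Visit N
N → R
R → A
A → J
J → E
E → Q
Q → K
Q → H
H → O
O → L
L → F
F → P
P → M
O → I
I → G
G → D
G → C
O → B

N → R → A → J → E → Q → K → H → O → L → F → P → M → I → G → D → C → B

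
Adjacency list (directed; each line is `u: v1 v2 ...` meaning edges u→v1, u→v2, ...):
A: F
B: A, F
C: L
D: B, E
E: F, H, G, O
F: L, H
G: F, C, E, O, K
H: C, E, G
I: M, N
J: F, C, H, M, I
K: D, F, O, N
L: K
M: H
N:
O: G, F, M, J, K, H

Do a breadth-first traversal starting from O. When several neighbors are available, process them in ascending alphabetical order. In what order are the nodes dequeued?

O -> F -> G -> H -> J -> K -> M -> L -> C -> E -> I -> D -> N -> B -> A

Visit O; enqueue F, G, H, J, K, M → queue [F, G, H, J, K, M]
Visit F; enqueue L → queue [G, H, J, K, M, L]
Visit G; enqueue C, E → queue [H, J, K, M, L, C, E]
Visit H → queue [J, K, M, L, C, E]
Visit J; enqueue I → queue [K, M, L, C, E, I]
Visit K; enqueue D, N → queue [M, L, C, E, I, D, N]
Visit M → queue [L, C, E, I, D, N]
Visit L → queue [C, E, I, D, N]
Visit C → queue [E, I, D, N]
Visit E → queue [I, D, N]
Visit I → queue [D, N]
Visit D; enqueue B → queue [N, B]
Visit N → queue [B]
Visit B; enqueue A → queue [A]
Visit A → queue []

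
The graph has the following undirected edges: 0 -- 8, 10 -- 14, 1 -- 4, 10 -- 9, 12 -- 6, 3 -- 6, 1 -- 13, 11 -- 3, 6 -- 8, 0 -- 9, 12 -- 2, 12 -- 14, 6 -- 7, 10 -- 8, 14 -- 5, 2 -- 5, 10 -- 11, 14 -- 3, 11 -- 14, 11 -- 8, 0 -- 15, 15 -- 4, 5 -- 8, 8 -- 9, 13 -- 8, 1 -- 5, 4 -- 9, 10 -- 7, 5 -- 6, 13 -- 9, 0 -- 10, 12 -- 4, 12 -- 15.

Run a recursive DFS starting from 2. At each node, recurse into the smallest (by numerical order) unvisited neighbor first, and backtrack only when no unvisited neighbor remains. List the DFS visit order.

Visit 2
2 → 5
5 → 1
1 → 4
4 → 9
9 → 0
0 → 8
8 → 6
6 → 3
3 → 11
11 → 10
10 → 7
10 → 14
14 → 12
12 → 15
8 → 13

2 -> 5 -> 1 -> 4 -> 9 -> 0 -> 8 -> 6 -> 3 -> 11 -> 10 -> 7 -> 14 -> 12 -> 15 -> 13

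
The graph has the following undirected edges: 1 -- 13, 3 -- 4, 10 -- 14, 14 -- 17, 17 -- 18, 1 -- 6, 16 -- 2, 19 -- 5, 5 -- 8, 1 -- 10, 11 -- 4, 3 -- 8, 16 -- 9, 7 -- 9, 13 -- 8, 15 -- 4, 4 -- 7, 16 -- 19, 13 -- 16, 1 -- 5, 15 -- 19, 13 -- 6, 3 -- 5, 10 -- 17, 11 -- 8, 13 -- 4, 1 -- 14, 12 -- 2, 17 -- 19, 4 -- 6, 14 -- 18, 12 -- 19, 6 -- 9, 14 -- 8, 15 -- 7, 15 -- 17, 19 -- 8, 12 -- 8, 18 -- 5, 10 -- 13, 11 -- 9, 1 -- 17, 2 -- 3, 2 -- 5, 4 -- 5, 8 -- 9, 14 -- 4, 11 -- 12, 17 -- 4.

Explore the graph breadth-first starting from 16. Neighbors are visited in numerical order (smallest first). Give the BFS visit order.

16 2 9 13 19 3 5 12 6 7 8 11 1 4 10 15 17 18 14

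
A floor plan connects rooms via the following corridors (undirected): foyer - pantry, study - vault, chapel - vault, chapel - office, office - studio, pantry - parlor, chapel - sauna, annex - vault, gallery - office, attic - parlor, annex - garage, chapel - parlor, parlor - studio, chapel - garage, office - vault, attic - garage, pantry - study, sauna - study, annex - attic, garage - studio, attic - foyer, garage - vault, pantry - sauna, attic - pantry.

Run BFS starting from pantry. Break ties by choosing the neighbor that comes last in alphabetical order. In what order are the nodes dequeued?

pantry, study, sauna, parlor, foyer, attic, vault, chapel, studio, garage, annex, office, gallery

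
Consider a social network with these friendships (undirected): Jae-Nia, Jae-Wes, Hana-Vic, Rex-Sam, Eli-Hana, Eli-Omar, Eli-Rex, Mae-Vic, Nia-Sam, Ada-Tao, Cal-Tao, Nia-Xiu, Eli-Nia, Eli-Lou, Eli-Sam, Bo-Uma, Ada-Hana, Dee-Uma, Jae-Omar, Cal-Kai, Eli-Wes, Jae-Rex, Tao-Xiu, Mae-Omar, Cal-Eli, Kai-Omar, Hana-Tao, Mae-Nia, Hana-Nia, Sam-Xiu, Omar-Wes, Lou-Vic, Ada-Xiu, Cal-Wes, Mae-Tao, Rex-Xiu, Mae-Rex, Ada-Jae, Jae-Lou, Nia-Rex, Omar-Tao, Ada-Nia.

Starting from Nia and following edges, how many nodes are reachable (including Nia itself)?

BFS from Nia visits: Nia, Xiu, Sam, Rex, Mae, Jae, Hana, Eli, Ada, Tao, Vic, Omar, Wes, Lou, Cal, Kai
Reachable nodes: 16 of 19 total.

16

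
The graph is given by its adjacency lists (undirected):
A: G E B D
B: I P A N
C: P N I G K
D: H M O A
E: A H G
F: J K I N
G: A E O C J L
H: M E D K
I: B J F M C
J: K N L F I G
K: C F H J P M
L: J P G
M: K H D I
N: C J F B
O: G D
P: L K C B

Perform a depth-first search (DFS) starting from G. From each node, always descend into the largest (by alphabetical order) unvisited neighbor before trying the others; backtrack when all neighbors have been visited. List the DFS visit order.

G → O → D → M → K → P → L → J → N → F → I → C → B → A → E → H

Visit G
G → O
O → D
D → M
M → K
K → P
P → L
L → J
J → N
N → F
F → I
I → C
I → B
B → A
A → E
E → H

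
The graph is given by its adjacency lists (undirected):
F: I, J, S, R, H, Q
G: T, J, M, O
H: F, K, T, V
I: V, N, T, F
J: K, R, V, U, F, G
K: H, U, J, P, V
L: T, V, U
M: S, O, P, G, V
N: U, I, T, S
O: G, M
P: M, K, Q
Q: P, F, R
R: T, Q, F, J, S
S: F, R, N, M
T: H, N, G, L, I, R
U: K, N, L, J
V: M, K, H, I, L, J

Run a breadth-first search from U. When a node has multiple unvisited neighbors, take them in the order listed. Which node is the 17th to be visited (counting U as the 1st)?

O

Visit U; enqueue K, N, L, J → queue [K, N, L, J]
Visit K; enqueue H, P, V → queue [N, L, J, H, P, V]
Visit N; enqueue I, T, S → queue [L, J, H, P, V, I, T, S]
Visit L → queue [J, H, P, V, I, T, S]
Visit J; enqueue R, F, G → queue [H, P, V, I, T, S, R, F, G]
Visit H → queue [P, V, I, T, S, R, F, G]
Visit P; enqueue M, Q → queue [V, I, T, S, R, F, G, M, Q]
Visit V → queue [I, T, S, R, F, G, M, Q]
Visit I → queue [T, S, R, F, G, M, Q]
Visit T → queue [S, R, F, G, M, Q]
Visit S → queue [R, F, G, M, Q]
Visit R → queue [F, G, M, Q]
Visit F → queue [G, M, Q]
Visit G; enqueue O → queue [M, Q, O]
Visit M → queue [Q, O]
Visit Q → queue [O]
Visit O → queue []

Visit order: U, K, N, L, J, H, P, V, I, T, S, R, F, G, M, Q, O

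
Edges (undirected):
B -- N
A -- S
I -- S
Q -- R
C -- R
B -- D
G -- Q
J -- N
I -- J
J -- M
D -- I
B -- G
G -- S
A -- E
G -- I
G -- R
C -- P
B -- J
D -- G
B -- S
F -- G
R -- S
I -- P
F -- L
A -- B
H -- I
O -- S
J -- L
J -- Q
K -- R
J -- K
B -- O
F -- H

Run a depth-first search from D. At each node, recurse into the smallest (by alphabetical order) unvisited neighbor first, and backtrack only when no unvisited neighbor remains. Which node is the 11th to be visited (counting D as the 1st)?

Visit D
D → B
B → A
A → E
A → S
S → G
G → F
F → H
H → I
I → J
J → K
K → R
R → C
C → P
R → Q
J → L
J → M
J → N
S → O

Visit order: D, B, A, E, S, G, F, H, I, J, K, R, C, P, Q, L, M, N, O

K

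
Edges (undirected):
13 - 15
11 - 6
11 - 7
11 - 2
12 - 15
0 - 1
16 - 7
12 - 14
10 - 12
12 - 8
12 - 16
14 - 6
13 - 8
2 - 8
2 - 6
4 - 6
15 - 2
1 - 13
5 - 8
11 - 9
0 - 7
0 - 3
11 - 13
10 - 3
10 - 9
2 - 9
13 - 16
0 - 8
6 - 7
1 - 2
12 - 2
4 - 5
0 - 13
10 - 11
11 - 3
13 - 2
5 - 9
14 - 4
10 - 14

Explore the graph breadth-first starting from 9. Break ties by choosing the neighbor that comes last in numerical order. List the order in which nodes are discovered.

9, 11, 10, 5, 2, 13, 7, 6, 3, 14, 12, 8, 4, 15, 1, 16, 0

Visit 9; enqueue 11, 10, 5, 2 → queue [11, 10, 5, 2]
Visit 11; enqueue 13, 7, 6, 3 → queue [10, 5, 2, 13, 7, 6, 3]
Visit 10; enqueue 14, 12 → queue [5, 2, 13, 7, 6, 3, 14, 12]
Visit 5; enqueue 8, 4 → queue [2, 13, 7, 6, 3, 14, 12, 8, 4]
Visit 2; enqueue 15, 1 → queue [13, 7, 6, 3, 14, 12, 8, 4, 15, 1]
Visit 13; enqueue 16, 0 → queue [7, 6, 3, 14, 12, 8, 4, 15, 1, 16, 0]
Visit 7 → queue [6, 3, 14, 12, 8, 4, 15, 1, 16, 0]
Visit 6 → queue [3, 14, 12, 8, 4, 15, 1, 16, 0]
Visit 3 → queue [14, 12, 8, 4, 15, 1, 16, 0]
Visit 14 → queue [12, 8, 4, 15, 1, 16, 0]
Visit 12 → queue [8, 4, 15, 1, 16, 0]
Visit 8 → queue [4, 15, 1, 16, 0]
Visit 4 → queue [15, 1, 16, 0]
Visit 15 → queue [1, 16, 0]
Visit 1 → queue [16, 0]
Visit 16 → queue [0]
Visit 0 → queue []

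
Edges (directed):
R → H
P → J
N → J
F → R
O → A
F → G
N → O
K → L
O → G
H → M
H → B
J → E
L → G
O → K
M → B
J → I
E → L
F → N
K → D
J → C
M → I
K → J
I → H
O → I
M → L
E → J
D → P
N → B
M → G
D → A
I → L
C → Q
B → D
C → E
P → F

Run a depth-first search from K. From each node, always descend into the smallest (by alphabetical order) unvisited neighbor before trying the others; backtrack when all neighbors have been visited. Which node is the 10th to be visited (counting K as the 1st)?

C

Visit K
K → D
D → A
D → P
P → F
F → G
F → N
N → B
N → J
J → C
C → E
E → L
C → Q
J → I
I → H
H → M
N → O
F → R

Visit order: K, D, A, P, F, G, N, B, J, C, E, L, Q, I, H, M, O, R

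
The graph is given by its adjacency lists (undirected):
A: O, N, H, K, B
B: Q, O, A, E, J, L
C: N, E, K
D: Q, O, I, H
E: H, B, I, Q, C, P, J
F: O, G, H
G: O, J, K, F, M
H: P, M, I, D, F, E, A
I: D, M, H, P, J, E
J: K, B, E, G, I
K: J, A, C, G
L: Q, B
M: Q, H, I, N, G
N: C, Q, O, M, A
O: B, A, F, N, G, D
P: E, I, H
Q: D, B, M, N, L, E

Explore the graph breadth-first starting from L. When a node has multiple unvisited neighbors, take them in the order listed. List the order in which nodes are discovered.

L Q B D M N E O A J I H G C P F K

Visit L; enqueue Q, B → queue [Q, B]
Visit Q; enqueue D, M, N, E → queue [B, D, M, N, E]
Visit B; enqueue O, A, J → queue [D, M, N, E, O, A, J]
Visit D; enqueue I, H → queue [M, N, E, O, A, J, I, H]
Visit M; enqueue G → queue [N, E, O, A, J, I, H, G]
Visit N; enqueue C → queue [E, O, A, J, I, H, G, C]
Visit E; enqueue P → queue [O, A, J, I, H, G, C, P]
Visit O; enqueue F → queue [A, J, I, H, G, C, P, F]
Visit A; enqueue K → queue [J, I, H, G, C, P, F, K]
Visit J → queue [I, H, G, C, P, F, K]
Visit I → queue [H, G, C, P, F, K]
Visit H → queue [G, C, P, F, K]
Visit G → queue [C, P, F, K]
Visit C → queue [P, F, K]
Visit P → queue [F, K]
Visit F → queue [K]
Visit K → queue []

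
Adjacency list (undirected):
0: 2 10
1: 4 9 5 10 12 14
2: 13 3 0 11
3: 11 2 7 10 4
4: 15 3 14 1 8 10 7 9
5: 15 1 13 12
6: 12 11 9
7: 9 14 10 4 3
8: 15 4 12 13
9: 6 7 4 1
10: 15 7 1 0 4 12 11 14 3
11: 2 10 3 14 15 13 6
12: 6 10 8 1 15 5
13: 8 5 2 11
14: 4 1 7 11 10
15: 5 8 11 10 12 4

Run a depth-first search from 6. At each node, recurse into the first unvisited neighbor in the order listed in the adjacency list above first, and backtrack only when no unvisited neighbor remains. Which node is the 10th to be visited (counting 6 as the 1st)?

Visit 6
6 → 12
12 → 10
10 → 15
15 → 5
5 → 1
1 → 4
4 → 3
3 → 11
11 → 2
2 → 13
13 → 8
2 → 0
11 → 14
14 → 7
7 → 9

Visit order: 6, 12, 10, 15, 5, 1, 4, 3, 11, 2, 13, 8, 0, 14, 7, 9

2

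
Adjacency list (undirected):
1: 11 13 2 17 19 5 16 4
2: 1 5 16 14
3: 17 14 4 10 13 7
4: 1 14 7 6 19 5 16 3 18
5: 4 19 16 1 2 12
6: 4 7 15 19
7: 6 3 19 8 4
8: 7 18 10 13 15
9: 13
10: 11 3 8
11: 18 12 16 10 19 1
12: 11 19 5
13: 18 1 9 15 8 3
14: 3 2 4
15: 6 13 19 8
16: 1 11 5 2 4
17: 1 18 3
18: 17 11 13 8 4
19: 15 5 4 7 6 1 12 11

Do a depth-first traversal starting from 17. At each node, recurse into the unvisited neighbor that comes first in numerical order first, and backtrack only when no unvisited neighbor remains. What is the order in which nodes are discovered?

17 1 2 5 4 3 7 6 15 8 10 11 12 19 16 18 13 9 14

Visit 17
17 → 1
1 → 2
2 → 5
5 → 4
4 → 3
3 → 7
7 → 6
6 → 15
15 → 8
8 → 10
10 → 11
11 → 12
12 → 19
11 → 16
11 → 18
18 → 13
13 → 9
3 → 14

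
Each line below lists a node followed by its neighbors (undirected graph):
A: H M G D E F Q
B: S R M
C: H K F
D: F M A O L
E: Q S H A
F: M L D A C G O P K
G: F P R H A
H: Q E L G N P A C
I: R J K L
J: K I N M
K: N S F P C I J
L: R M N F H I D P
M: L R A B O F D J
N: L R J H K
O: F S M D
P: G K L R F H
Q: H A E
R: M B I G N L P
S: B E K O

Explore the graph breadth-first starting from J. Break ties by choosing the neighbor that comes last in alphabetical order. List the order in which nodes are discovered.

Visit J; enqueue N, M, K, I → queue [N, M, K, I]
Visit N; enqueue R, L, H → queue [M, K, I, R, L, H]
Visit M; enqueue O, F, D, B, A → queue [K, I, R, L, H, O, F, D, B, A]
Visit K; enqueue S, P, C → queue [I, R, L, H, O, F, D, B, A, S, P, C]
Visit I → queue [R, L, H, O, F, D, B, A, S, P, C]
Visit R; enqueue G → queue [L, H, O, F, D, B, A, S, P, C, G]
Visit L → queue [H, O, F, D, B, A, S, P, C, G]
Visit H; enqueue Q, E → queue [O, F, D, B, A, S, P, C, G, Q, E]
Visit O → queue [F, D, B, A, S, P, C, G, Q, E]
Visit F → queue [D, B, A, S, P, C, G, Q, E]
Visit D → queue [B, A, S, P, C, G, Q, E]
Visit B → queue [A, S, P, C, G, Q, E]
Visit A → queue [S, P, C, G, Q, E]
Visit S → queue [P, C, G, Q, E]
Visit P → queue [C, G, Q, E]
Visit C → queue [G, Q, E]
Visit G → queue [Q, E]
Visit Q → queue [E]
Visit E → queue []

J -> N -> M -> K -> I -> R -> L -> H -> O -> F -> D -> B -> A -> S -> P -> C -> G -> Q -> E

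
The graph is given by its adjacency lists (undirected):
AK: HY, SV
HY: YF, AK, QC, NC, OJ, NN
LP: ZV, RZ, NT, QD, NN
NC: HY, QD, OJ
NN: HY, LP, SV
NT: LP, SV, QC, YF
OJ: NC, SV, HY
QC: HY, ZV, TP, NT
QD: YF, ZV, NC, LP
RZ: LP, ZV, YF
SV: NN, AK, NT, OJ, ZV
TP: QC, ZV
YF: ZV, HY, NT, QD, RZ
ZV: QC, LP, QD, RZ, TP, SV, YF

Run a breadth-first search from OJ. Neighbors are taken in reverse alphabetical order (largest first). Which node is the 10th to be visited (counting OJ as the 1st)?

YF

Visit OJ; enqueue SV, NC, HY → queue [SV, NC, HY]
Visit SV; enqueue ZV, NT, NN, AK → queue [NC, HY, ZV, NT, NN, AK]
Visit NC; enqueue QD → queue [HY, ZV, NT, NN, AK, QD]
Visit HY; enqueue YF, QC → queue [ZV, NT, NN, AK, QD, YF, QC]
Visit ZV; enqueue TP, RZ, LP → queue [NT, NN, AK, QD, YF, QC, TP, RZ, LP]
Visit NT → queue [NN, AK, QD, YF, QC, TP, RZ, LP]
Visit NN → queue [AK, QD, YF, QC, TP, RZ, LP]
Visit AK → queue [QD, YF, QC, TP, RZ, LP]
Visit QD → queue [YF, QC, TP, RZ, LP]
Visit YF → queue [QC, TP, RZ, LP]
Visit QC → queue [TP, RZ, LP]
Visit TP → queue [RZ, LP]
Visit RZ → queue [LP]
Visit LP → queue []

Visit order: OJ, SV, NC, HY, ZV, NT, NN, AK, QD, YF, QC, TP, RZ, LP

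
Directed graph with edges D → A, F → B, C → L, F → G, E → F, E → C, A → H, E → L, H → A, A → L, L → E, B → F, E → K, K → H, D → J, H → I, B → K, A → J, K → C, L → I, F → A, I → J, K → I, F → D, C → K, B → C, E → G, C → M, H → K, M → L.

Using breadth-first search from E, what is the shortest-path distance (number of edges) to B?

2

Level 0: E
Level 1: C, F, G, K, L
Level 2: A, B, D, H, I, M
Level 3: J
B first appears at level 2.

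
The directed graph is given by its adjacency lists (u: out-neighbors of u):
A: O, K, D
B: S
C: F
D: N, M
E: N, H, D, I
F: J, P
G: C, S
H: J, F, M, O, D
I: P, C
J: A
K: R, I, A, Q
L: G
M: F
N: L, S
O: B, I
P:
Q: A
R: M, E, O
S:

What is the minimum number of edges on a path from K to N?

3

Level 0: K
Level 1: A, I, Q, R
Level 2: C, D, E, M, O, P
Level 3: B, F, H, N
Level 4: J, L, S
Level 5: G
N first appears at level 3.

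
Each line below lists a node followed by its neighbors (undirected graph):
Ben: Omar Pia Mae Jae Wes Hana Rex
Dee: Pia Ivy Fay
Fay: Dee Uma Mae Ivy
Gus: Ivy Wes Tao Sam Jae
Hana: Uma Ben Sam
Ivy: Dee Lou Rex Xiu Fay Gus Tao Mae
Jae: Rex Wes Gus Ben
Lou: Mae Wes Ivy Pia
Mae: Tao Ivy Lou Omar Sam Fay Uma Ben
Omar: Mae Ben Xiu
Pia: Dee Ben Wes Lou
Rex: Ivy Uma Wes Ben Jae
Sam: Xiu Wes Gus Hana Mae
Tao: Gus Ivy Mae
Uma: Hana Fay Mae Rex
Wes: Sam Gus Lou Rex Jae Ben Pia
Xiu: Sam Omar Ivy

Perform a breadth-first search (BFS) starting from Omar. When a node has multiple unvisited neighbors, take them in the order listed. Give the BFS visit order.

Visit Omar; enqueue Mae, Ben, Xiu → queue [Mae, Ben, Xiu]
Visit Mae; enqueue Tao, Ivy, Lou, Sam, Fay, Uma → queue [Ben, Xiu, Tao, Ivy, Lou, Sam, Fay, Uma]
Visit Ben; enqueue Pia, Jae, Wes, Hana, Rex → queue [Xiu, Tao, Ivy, Lou, Sam, Fay, Uma, Pia, Jae, Wes, Hana, Rex]
Visit Xiu → queue [Tao, Ivy, Lou, Sam, Fay, Uma, Pia, Jae, Wes, Hana, Rex]
Visit Tao; enqueue Gus → queue [Ivy, Lou, Sam, Fay, Uma, Pia, Jae, Wes, Hana, Rex, Gus]
Visit Ivy; enqueue Dee → queue [Lou, Sam, Fay, Uma, Pia, Jae, Wes, Hana, Rex, Gus, Dee]
Visit Lou → queue [Sam, Fay, Uma, Pia, Jae, Wes, Hana, Rex, Gus, Dee]
Visit Sam → queue [Fay, Uma, Pia, Jae, Wes, Hana, Rex, Gus, Dee]
Visit Fay → queue [Uma, Pia, Jae, Wes, Hana, Rex, Gus, Dee]
Visit Uma → queue [Pia, Jae, Wes, Hana, Rex, Gus, Dee]
Visit Pia → queue [Jae, Wes, Hana, Rex, Gus, Dee]
Visit Jae → queue [Wes, Hana, Rex, Gus, Dee]
Visit Wes → queue [Hana, Rex, Gus, Dee]
Visit Hana → queue [Rex, Gus, Dee]
Visit Rex → queue [Gus, Dee]
Visit Gus → queue [Dee]
Visit Dee → queue []

Omar Mae Ben Xiu Tao Ivy Lou Sam Fay Uma Pia Jae Wes Hana Rex Gus Dee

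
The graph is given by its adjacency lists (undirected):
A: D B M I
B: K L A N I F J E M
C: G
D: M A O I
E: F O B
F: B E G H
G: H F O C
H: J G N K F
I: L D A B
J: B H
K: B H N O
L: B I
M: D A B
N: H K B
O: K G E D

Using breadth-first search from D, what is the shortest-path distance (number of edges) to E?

Level 0: D
Level 1: A, I, M, O
Level 2: B, E, G, K, L
Level 3: C, F, H, J, N
E first appears at level 2.

2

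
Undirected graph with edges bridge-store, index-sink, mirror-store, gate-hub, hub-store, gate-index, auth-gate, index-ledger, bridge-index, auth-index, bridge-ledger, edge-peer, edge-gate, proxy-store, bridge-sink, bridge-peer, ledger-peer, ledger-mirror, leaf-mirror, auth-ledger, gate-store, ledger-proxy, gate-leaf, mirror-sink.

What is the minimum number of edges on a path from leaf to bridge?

3

Level 0: leaf
Level 1: gate, mirror
Level 2: auth, edge, hub, index, ledger, sink, store
Level 3: bridge, peer, proxy
bridge first appears at level 3.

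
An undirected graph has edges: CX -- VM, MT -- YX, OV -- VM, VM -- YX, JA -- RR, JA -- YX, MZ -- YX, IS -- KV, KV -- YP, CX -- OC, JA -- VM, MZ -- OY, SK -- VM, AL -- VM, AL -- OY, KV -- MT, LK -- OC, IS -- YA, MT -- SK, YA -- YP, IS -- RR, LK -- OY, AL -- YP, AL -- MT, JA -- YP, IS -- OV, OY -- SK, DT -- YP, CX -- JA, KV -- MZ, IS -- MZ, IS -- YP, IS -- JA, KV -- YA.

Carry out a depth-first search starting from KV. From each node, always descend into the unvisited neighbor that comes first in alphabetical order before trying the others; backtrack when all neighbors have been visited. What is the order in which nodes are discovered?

KV → IS → JA → CX → OC → LK → OY → AL → MT → SK → VM → OV → YX → MZ → YP → DT → YA → RR

Visit KV
KV → IS
IS → JA
JA → CX
CX → OC
OC → LK
LK → OY
OY → AL
AL → MT
MT → SK
SK → VM
VM → OV
VM → YX
YX → MZ
AL → YP
YP → DT
YP → YA
JA → RR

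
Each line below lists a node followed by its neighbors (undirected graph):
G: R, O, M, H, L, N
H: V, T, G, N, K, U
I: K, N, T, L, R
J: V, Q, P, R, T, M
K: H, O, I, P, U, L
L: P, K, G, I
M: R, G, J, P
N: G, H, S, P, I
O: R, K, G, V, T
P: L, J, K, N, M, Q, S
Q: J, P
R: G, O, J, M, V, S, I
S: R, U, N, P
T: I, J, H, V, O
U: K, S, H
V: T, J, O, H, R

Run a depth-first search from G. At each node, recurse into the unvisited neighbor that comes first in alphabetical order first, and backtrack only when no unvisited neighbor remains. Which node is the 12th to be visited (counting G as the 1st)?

Visit G
G → H
H → K
K → I
I → L
L → P
P → J
J → M
M → R
R → O
O → T
T → V
R → S
S → N
S → U
J → Q

Visit order: G, H, K, I, L, P, J, M, R, O, T, V, S, N, U, Q

V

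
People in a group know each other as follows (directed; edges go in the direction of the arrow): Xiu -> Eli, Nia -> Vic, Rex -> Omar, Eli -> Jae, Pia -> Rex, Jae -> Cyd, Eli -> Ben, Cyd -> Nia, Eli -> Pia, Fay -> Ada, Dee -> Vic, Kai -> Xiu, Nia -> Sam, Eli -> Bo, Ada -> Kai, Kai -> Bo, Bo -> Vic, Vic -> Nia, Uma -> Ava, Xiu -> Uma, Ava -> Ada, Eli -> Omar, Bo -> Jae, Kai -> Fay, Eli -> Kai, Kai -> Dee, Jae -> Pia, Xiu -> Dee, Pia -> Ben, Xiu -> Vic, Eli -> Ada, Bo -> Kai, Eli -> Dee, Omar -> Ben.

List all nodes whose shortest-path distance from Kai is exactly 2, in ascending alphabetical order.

Level 0: Kai
Level 1: Bo, Dee, Fay, Xiu
Level 2: Ada, Eli, Jae, Uma, Vic
Level 3: Ava, Ben, Cyd, Nia, Omar, Pia
Level 4: Rex, Sam

Ada, Eli, Jae, Uma, Vic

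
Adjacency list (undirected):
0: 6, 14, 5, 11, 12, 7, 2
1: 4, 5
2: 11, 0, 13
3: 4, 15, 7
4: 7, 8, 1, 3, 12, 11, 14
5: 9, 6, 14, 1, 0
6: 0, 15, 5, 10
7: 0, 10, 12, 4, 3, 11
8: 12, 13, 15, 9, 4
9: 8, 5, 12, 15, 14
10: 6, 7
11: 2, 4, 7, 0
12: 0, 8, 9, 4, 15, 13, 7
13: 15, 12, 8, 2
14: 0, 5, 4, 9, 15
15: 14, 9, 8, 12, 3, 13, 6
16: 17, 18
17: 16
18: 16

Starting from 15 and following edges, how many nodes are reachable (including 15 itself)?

BFS from 15 visits: 15, 14, 9, 8, 12, 3, 13, 6, 0, 5, 4, 7, 2, 10, 11, 1
Reachable nodes: 16 of 19 total.

16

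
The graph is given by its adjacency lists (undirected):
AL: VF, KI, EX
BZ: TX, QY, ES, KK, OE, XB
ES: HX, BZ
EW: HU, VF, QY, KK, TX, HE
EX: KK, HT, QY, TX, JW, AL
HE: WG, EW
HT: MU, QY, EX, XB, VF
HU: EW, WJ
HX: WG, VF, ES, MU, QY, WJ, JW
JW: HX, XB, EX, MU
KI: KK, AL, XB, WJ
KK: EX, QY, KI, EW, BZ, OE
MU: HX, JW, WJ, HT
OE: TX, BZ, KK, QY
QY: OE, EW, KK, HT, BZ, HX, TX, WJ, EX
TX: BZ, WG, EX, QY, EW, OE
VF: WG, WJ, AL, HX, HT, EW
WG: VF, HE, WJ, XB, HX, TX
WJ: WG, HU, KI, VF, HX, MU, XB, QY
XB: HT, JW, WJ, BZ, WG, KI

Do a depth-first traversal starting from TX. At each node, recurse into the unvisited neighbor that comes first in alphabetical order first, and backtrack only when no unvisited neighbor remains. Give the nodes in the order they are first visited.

Visit TX
TX → BZ
BZ → ES
ES → HX
HX → JW
JW → EX
EX → AL
AL → KI
KI → KK
KK → EW
EW → HE
HE → WG
WG → VF
VF → HT
HT → MU
MU → WJ
WJ → HU
WJ → QY
QY → OE
WJ → XB

TX, BZ, ES, HX, JW, EX, AL, KI, KK, EW, HE, WG, VF, HT, MU, WJ, HU, QY, OE, XB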